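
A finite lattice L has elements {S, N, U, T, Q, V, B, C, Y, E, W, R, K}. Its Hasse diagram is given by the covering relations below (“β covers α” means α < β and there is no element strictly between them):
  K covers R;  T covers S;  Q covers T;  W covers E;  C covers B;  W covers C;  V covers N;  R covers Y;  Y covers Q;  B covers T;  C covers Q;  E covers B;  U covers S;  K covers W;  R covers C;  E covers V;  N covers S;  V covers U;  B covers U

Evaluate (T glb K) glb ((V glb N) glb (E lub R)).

T ∧ K = T
V ∧ N = N
E ∨ R = K
N ∧ K = N
T ∧ N = S

S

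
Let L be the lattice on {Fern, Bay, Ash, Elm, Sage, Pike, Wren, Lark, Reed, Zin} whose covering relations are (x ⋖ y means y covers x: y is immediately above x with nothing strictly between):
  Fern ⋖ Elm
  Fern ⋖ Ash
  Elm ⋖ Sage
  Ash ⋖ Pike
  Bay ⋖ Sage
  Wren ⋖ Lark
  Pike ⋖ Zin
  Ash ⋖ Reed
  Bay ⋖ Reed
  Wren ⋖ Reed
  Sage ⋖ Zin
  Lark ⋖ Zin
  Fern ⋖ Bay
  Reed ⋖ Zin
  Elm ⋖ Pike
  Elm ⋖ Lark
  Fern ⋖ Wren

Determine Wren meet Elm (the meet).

Fern

Common lower bounds of {Wren, Elm}: Fern.
The greatest among these is Fern.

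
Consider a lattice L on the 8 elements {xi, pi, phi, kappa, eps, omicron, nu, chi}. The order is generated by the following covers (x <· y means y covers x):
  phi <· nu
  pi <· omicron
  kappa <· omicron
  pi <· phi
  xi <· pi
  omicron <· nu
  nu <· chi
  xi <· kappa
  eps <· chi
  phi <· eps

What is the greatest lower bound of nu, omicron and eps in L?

Common lower bounds of {nu, omicron, eps}: pi, xi.
The greatest among these is pi.

pi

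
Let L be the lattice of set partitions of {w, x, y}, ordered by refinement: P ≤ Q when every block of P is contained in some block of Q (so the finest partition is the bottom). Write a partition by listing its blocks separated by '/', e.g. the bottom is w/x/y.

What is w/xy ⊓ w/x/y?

Common lower bounds of {w/xy, w/x/y}: w/x/y.
The greatest among these is w/x/y.

w/x/y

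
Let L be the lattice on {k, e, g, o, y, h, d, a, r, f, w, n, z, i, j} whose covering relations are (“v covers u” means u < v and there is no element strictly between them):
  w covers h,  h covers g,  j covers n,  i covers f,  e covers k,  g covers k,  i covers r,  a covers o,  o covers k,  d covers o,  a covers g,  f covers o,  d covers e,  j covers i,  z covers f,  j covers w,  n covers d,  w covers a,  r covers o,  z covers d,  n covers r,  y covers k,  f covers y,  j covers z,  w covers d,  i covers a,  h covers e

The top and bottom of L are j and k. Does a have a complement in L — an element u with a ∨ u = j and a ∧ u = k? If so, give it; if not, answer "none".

For every candidate u, either a ∨ u ≠ j or a ∧ u ≠ k; no complement exists.

none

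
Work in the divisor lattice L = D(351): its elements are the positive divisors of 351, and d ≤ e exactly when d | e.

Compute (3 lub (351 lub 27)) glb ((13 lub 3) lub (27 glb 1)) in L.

39

351 ∨ 27 = 351
3 ∨ 351 = 351
13 ∨ 3 = 39
27 ∧ 1 = 1
39 ∨ 1 = 39
351 ∧ 39 = 39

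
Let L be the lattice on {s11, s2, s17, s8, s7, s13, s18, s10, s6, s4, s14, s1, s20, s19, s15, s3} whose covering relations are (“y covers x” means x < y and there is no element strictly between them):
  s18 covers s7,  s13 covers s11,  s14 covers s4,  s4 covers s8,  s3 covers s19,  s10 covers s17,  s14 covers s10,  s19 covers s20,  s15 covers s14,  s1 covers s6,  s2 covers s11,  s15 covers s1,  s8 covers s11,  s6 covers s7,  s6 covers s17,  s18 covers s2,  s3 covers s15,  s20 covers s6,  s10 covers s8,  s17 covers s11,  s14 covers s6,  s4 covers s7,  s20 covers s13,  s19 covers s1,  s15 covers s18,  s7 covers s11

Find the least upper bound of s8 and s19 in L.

s3

Common upper bounds of {s8, s19}: s3.
The least among these is s3.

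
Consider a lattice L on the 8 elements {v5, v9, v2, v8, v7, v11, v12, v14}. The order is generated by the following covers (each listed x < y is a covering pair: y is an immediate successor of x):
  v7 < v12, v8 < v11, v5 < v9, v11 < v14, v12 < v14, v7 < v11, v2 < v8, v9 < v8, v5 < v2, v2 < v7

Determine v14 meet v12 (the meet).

Common lower bounds of {v14, v12}: v12, v2, v5, v7.
The greatest among these is v12.

v12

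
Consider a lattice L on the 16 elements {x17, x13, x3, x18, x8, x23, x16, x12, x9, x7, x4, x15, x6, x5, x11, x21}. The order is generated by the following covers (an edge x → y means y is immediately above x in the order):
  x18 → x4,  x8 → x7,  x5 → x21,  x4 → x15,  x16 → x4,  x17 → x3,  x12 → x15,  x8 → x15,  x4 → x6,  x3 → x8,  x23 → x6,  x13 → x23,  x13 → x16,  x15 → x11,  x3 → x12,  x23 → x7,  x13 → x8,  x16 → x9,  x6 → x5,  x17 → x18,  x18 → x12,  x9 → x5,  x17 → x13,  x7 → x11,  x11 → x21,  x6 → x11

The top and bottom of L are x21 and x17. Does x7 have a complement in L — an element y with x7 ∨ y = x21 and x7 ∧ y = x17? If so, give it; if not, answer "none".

none

For every candidate y, either x7 ∨ y ≠ x21 or x7 ∧ y ≠ x17; no complement exists.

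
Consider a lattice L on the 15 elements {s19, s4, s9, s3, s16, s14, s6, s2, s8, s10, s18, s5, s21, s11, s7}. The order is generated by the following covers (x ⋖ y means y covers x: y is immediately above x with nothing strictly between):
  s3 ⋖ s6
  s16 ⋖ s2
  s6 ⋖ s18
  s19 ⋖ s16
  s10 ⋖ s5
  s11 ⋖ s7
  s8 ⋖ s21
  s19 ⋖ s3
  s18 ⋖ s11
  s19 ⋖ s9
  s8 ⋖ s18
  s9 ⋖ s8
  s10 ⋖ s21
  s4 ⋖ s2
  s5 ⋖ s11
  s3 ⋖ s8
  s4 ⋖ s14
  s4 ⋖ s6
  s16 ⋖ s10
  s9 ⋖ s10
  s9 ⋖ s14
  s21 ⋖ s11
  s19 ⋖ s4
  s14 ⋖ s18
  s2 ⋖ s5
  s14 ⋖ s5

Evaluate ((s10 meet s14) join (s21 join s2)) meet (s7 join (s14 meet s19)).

s11

s10 ∧ s14 = s9
s21 ∨ s2 = s11
s9 ∨ s11 = s11
s14 ∧ s19 = s19
s7 ∨ s19 = s7
s11 ∧ s7 = s11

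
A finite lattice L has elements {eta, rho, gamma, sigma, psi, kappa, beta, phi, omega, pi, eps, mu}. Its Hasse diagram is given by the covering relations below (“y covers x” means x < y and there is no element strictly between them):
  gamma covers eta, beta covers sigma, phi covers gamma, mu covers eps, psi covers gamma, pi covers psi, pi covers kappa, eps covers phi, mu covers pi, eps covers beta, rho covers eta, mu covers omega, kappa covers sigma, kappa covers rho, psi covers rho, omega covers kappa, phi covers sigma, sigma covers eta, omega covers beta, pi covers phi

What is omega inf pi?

Common lower bounds of {omega, pi}: eta, kappa, rho, sigma.
The greatest among these is kappa.

kappa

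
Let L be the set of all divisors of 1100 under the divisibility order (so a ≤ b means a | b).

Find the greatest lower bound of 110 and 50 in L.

10

Common lower bounds of {110, 50}: 1, 10, 2, 5.
The greatest among these is 10.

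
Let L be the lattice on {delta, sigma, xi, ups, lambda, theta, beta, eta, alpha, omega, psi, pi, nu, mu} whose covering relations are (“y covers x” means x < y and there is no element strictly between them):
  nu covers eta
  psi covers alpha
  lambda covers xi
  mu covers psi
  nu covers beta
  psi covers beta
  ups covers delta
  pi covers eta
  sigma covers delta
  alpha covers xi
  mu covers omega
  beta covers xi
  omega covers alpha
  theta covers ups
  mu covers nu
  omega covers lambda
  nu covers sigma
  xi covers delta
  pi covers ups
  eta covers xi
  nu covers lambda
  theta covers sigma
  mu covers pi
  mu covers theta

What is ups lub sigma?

theta

Common upper bounds of {ups, sigma}: mu, theta.
The least among these is theta.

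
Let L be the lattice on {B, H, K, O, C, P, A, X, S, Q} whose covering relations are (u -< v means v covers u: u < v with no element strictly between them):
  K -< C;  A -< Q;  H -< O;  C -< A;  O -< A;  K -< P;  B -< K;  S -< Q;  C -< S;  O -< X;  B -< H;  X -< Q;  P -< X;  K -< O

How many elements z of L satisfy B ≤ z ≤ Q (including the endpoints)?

The interval [B, Q] = {A, B, C, H, K, O, P, Q, S, X}, which has 10 elements.

10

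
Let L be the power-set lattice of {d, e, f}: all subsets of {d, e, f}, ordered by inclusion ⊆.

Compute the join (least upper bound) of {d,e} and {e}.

{d,e}

Under ⊆, join is union: {d,e} ∪ {e} = {d,e}.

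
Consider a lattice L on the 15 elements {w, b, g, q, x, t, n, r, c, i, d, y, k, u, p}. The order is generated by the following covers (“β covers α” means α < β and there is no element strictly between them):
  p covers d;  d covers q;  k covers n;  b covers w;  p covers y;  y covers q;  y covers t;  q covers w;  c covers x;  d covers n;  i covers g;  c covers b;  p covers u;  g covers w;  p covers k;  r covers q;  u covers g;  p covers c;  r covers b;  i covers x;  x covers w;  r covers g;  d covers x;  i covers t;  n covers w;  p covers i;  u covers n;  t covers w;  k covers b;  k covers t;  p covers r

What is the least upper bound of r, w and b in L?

r

Common upper bounds of {r, w, b}: p, r.
The least among these is r.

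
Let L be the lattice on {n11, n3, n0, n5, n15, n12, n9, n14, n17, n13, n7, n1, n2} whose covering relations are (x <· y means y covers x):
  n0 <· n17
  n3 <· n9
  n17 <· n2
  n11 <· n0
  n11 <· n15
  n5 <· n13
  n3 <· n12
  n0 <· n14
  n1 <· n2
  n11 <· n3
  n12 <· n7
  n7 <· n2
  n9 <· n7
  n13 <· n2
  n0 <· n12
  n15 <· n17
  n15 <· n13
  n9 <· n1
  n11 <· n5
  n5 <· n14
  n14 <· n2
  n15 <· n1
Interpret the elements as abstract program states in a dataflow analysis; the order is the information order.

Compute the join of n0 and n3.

Common upper bounds of {n0, n3}: n12, n2, n7.
The least among these is n12.

n12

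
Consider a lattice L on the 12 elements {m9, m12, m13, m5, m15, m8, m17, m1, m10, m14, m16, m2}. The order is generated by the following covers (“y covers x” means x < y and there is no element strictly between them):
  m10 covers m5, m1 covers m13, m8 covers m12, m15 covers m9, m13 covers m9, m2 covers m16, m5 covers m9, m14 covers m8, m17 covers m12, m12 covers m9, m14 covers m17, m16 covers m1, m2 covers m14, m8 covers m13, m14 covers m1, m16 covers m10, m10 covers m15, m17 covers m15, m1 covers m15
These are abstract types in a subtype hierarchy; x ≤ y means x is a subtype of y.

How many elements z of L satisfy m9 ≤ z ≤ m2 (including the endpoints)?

The interval [m9, m2] = {m1, m10, m12, m13, m14, m15, m16, m17, m2, m5, m8, m9}, which has 12 elements.

12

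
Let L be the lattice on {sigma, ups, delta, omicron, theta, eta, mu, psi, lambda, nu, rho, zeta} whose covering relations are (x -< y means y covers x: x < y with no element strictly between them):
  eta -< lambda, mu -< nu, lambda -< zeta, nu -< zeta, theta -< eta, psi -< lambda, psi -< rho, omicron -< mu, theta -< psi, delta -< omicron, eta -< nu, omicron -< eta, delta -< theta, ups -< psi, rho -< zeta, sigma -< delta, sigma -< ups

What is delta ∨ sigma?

Common upper bounds of {delta, sigma}: delta, eta, lambda, mu, nu, omicron, psi, rho, theta, zeta.
The least among these is delta.

delta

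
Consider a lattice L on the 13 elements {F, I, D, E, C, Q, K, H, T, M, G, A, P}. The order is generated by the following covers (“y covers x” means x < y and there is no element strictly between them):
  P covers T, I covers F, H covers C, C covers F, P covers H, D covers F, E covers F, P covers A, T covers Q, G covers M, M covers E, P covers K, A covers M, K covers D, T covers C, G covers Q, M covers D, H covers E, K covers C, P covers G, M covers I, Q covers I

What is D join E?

Common upper bounds of {D, E}: A, G, M, P.
The least among these is M.

M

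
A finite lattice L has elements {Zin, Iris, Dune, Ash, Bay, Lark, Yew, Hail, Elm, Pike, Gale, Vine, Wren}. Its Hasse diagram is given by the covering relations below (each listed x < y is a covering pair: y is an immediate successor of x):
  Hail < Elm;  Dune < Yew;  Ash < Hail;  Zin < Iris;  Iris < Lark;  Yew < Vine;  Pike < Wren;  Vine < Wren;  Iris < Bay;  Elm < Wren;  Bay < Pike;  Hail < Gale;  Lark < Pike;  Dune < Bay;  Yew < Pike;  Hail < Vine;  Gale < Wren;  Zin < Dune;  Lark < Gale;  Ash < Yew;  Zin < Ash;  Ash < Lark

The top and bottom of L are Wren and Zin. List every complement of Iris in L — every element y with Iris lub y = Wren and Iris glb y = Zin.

Elm, Vine

Need y with Iris ∨ y = Wren and Iris ∧ y = Zin.
Checking each element gives: Elm, Vine.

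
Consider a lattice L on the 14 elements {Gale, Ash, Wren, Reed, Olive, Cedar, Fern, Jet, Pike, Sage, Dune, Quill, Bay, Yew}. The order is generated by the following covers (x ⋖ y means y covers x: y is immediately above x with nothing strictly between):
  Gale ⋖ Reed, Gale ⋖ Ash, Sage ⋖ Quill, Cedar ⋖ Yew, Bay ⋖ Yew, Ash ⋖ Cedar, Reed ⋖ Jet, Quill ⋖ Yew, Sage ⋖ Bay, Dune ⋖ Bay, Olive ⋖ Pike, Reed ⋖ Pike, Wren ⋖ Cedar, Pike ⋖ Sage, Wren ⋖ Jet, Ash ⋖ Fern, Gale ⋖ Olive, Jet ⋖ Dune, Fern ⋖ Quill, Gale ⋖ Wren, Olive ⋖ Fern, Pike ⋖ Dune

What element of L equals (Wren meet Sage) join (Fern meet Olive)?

Wren ∧ Sage = Gale
Fern ∧ Olive = Olive
Gale ∨ Olive = Olive

Olive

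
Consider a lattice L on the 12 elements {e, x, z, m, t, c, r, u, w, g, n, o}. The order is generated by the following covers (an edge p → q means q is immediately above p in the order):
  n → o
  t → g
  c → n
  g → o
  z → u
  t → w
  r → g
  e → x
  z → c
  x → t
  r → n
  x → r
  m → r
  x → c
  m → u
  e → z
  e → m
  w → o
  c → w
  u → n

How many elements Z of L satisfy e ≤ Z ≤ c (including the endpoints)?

4

The interval [e, c] = {c, e, x, z}, which has 4 elements.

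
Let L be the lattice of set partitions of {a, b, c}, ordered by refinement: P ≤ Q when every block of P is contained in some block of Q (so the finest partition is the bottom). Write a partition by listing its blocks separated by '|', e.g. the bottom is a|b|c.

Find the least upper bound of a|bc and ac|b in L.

abc

The join of a|bc and ac|b merges any blocks that overlap across the partitions, giving abc.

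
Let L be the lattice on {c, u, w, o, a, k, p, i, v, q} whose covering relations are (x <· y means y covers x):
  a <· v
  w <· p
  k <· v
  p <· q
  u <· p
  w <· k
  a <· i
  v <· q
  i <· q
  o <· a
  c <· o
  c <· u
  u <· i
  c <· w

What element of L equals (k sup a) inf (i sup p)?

k ∨ a = v
i ∨ p = q
v ∧ q = v

v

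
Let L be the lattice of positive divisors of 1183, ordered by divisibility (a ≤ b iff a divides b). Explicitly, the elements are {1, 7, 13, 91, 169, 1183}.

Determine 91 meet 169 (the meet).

13

Common lower bounds of {91, 169}: 1, 13.
The greatest among these is 13.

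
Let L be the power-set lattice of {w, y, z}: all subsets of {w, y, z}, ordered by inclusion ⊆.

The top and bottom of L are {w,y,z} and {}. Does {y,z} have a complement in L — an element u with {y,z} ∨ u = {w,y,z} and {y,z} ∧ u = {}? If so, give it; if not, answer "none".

{w}

Need u with {y,z} ∨ u = {w,y,z} and {y,z} ∧ u = {}.
Checking each element gives: {w}.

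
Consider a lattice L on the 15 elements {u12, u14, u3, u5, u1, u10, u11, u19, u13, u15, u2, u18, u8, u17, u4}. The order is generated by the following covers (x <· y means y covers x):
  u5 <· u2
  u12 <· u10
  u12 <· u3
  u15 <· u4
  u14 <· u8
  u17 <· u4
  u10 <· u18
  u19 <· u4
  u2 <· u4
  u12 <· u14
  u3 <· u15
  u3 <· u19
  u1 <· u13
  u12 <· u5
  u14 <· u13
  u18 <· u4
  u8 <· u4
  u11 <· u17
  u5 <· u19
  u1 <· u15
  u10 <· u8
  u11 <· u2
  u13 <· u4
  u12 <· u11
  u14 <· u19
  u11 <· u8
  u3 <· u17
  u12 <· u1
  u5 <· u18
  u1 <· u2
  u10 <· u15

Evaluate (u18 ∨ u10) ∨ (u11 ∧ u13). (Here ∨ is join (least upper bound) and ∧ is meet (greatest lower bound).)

u18 ∨ u10 = u18
u11 ∧ u13 = u12
u18 ∨ u12 = u18

u18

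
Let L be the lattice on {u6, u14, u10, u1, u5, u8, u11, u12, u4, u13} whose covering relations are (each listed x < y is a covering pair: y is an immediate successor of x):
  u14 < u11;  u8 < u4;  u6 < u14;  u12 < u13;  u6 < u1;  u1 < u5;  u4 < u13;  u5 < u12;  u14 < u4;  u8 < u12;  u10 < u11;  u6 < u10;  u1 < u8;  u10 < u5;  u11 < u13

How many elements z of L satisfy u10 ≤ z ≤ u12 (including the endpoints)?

The interval [u10, u12] = {u10, u12, u5}, which has 3 elements.

3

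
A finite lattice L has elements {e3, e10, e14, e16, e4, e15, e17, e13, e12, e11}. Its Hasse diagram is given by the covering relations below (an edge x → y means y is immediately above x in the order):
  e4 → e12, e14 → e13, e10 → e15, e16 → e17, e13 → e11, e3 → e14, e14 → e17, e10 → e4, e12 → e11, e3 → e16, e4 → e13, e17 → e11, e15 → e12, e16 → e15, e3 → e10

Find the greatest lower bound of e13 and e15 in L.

e10

Common lower bounds of {e13, e15}: e10, e3.
The greatest among these is e10.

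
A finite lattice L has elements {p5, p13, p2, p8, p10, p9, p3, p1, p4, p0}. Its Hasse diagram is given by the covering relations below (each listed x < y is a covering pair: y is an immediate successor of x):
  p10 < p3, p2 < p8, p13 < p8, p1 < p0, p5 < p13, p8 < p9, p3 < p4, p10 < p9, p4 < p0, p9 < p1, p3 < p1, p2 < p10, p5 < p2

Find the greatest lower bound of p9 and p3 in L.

p10

Common lower bounds of {p9, p3}: p10, p2, p5.
The greatest among these is p10.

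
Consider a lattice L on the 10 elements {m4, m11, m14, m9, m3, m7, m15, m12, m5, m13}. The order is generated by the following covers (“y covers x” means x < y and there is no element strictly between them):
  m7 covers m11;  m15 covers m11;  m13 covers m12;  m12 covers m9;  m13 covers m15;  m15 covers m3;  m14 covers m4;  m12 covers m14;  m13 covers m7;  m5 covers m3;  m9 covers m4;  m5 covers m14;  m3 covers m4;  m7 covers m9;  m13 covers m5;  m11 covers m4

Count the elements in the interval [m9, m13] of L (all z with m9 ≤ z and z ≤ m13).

4

The interval [m9, m13] = {m12, m13, m7, m9}, which has 4 elements.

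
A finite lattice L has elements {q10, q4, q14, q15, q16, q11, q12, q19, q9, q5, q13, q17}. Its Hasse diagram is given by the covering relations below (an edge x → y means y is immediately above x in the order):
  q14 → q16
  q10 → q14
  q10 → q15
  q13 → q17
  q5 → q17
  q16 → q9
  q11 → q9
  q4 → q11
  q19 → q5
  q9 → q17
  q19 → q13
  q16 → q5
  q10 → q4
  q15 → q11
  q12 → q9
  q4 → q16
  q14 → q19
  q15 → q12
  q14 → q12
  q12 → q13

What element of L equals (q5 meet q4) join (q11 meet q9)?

q11

q5 ∧ q4 = q4
q11 ∧ q9 = q11
q4 ∨ q11 = q11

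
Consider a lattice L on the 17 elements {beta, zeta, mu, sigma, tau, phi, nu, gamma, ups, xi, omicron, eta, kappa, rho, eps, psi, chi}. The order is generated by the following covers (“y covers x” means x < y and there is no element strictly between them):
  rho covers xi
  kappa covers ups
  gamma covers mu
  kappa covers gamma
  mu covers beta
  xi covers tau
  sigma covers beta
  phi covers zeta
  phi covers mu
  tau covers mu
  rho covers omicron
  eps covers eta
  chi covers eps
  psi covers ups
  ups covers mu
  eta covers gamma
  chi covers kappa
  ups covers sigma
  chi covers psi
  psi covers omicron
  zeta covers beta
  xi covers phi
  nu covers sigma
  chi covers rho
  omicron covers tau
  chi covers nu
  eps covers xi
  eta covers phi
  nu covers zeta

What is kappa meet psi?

ups

Common lower bounds of {kappa, psi}: beta, mu, sigma, ups.
The greatest among these is ups.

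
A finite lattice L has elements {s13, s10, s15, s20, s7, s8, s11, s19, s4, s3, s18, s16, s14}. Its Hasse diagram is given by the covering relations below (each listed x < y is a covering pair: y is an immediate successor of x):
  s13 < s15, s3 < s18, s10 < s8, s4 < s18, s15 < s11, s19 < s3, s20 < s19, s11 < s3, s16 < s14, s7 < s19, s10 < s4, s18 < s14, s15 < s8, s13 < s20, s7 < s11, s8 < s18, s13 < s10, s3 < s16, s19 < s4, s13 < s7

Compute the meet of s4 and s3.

Common lower bounds of {s4, s3}: s13, s19, s20, s7.
The greatest among these is s19.

s19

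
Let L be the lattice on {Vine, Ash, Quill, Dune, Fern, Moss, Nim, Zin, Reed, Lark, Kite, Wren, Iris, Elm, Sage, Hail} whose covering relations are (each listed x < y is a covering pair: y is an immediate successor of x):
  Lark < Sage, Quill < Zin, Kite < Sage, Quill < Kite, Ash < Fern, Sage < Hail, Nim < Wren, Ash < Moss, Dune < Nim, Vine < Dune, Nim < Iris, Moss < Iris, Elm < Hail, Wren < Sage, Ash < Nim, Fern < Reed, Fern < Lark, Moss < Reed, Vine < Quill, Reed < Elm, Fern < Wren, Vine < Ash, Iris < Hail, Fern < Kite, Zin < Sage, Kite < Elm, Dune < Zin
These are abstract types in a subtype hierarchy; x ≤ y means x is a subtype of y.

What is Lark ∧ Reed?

Fern

Common lower bounds of {Lark, Reed}: Ash, Fern, Vine.
The greatest among these is Fern.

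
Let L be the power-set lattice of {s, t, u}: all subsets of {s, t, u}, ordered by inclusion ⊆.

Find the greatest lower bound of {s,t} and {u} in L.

Under ⊆, meet is intersection: {s,t} ∩ {u} = {}.

{}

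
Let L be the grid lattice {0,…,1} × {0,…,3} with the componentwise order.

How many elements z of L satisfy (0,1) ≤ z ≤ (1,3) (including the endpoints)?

6

The interval [(0,1), (1,3)] = {(0,1), (0,2), (0,3), (1,1), (1,2), (1,3)}, which has 6 elements.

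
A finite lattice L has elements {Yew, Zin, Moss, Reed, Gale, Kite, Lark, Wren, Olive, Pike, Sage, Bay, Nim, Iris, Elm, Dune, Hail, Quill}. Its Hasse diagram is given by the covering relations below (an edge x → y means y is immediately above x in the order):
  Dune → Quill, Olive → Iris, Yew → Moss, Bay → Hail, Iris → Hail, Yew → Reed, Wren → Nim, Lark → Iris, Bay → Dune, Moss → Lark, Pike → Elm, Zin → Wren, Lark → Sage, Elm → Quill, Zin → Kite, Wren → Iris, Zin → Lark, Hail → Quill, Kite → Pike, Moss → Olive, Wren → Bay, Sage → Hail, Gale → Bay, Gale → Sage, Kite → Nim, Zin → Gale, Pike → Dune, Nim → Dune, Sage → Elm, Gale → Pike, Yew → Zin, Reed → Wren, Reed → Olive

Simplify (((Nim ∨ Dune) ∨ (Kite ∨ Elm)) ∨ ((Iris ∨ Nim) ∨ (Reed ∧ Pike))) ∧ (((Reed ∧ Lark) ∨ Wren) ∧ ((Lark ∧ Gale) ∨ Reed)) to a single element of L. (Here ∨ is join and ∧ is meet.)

Wren

Nim ∨ Dune = Dune
Kite ∨ Elm = Elm
Dune ∨ Elm = Quill
Iris ∨ Nim = Quill
Reed ∧ Pike = Yew
Quill ∨ Yew = Quill
Quill ∨ Quill = Quill
Reed ∧ Lark = Yew
Yew ∨ Wren = Wren
Lark ∧ Gale = Zin
Zin ∨ Reed = Wren
Wren ∧ Wren = Wren
Quill ∧ Wren = Wren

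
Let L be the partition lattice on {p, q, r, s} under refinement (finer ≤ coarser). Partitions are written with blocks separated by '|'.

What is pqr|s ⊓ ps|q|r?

The meet (common refinement) of pqr|s and ps|q|r intersects blocks pairwise, giving p|q|r|s.

p|q|r|s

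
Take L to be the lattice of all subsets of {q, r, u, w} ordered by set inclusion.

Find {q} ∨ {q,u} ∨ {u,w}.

{q,u,w}

Under ⊆, join is union: {q} ∪ {q,u} ∪ {u,w} = {q,u,w}.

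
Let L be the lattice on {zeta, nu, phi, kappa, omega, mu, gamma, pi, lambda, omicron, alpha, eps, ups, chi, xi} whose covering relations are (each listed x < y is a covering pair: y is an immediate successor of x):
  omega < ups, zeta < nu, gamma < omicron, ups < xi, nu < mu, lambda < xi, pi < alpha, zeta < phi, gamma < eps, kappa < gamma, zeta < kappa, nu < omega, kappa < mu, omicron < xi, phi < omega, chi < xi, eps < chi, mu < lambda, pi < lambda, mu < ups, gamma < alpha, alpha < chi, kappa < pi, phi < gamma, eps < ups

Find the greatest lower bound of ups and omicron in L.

Common lower bounds of {ups, omicron}: gamma, kappa, phi, zeta.
The greatest among these is gamma.

gamma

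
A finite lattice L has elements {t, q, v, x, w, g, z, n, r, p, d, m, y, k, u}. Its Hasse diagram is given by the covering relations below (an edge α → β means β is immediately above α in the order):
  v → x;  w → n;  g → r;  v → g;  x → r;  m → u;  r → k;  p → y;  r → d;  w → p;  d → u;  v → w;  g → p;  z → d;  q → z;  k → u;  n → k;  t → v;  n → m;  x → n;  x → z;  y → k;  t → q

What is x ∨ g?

Common upper bounds of {x, g}: d, k, r, u.
The least among these is r.

r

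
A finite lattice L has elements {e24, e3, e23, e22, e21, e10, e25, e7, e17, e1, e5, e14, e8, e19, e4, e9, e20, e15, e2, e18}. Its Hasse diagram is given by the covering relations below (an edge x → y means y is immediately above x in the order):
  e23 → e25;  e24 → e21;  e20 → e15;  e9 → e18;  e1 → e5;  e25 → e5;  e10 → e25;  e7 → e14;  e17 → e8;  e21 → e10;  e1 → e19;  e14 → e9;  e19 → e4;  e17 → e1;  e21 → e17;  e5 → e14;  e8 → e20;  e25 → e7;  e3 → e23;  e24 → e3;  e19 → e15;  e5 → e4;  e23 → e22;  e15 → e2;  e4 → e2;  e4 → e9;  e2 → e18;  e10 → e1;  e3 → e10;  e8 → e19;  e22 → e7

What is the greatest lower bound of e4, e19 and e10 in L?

e10

Common lower bounds of {e4, e19, e10}: e10, e21, e24, e3.
The greatest among these is e10.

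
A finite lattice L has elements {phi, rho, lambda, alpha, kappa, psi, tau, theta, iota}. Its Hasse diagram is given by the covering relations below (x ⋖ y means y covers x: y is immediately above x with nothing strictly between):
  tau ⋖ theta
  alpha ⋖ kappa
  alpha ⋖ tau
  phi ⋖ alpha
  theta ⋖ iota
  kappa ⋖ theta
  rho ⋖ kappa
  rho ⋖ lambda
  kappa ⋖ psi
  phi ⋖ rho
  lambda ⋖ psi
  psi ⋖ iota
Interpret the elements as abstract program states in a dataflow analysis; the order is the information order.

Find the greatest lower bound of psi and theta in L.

Common lower bounds of {psi, theta}: alpha, kappa, phi, rho.
The greatest among these is kappa.

kappa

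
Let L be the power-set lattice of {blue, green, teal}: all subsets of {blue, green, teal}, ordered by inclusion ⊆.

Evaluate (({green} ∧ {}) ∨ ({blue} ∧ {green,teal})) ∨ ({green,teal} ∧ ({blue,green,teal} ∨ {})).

{green,teal}

{green} ∧ {} = {}
{blue} ∧ {green,teal} = {}
{} ∨ {} = {}
{blue,green,teal} ∨ {} = {blue,green,teal}
{green,teal} ∧ {blue,green,teal} = {green,teal}
{} ∨ {green,teal} = {green,teal}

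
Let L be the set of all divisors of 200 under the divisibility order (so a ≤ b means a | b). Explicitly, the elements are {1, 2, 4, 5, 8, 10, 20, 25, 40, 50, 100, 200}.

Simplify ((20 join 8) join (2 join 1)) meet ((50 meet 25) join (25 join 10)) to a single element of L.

10

20 ∨ 8 = 40
2 ∨ 1 = 2
40 ∨ 2 = 40
50 ∧ 25 = 25
25 ∨ 10 = 50
25 ∨ 50 = 50
40 ∧ 50 = 10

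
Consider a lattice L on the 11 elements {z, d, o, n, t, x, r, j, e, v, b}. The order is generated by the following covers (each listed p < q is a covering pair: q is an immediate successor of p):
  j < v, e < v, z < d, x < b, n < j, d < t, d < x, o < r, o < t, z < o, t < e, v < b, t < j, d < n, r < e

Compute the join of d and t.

t

Common upper bounds of {d, t}: b, e, j, t, v.
The least among these is t.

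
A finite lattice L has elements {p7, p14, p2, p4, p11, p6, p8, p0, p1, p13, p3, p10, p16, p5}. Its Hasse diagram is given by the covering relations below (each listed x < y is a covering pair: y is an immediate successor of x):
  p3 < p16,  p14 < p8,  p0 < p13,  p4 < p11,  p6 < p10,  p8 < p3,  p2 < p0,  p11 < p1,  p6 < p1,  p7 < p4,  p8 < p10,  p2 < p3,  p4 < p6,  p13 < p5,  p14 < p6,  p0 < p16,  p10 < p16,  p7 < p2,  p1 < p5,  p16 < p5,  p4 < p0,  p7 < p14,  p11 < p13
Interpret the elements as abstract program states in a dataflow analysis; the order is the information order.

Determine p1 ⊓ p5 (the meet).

p1

Common lower bounds of {p1, p5}: p1, p11, p14, p4, p6, p7.
The greatest among these is p1.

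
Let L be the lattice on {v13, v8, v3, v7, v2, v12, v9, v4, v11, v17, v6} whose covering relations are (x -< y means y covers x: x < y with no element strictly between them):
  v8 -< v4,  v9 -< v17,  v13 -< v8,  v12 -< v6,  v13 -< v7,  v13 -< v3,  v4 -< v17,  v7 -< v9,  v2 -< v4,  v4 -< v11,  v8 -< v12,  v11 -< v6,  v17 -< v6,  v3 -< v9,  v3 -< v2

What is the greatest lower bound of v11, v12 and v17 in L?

v8

Common lower bounds of {v11, v12, v17}: v13, v8.
The greatest among these is v8.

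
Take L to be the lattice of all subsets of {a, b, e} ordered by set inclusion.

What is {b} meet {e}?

Under ⊆, meet is intersection: {b} ∩ {e} = {}.

{}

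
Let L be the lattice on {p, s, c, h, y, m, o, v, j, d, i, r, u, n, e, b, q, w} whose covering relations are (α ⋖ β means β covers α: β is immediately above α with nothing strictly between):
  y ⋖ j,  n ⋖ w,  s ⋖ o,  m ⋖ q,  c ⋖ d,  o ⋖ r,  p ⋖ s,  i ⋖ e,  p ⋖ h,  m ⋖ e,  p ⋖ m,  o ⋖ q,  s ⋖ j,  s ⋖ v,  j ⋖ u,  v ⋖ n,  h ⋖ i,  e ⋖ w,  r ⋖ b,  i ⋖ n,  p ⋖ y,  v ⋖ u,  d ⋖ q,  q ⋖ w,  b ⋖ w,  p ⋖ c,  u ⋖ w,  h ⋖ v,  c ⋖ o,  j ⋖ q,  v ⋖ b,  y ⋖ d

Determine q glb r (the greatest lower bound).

Common lower bounds of {q, r}: c, o, p, s.
The greatest among these is o.

o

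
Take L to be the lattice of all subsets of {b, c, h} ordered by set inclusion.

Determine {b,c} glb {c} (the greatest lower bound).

Under ⊆, meet is intersection: {b,c} ∩ {c} = {c}.

{c}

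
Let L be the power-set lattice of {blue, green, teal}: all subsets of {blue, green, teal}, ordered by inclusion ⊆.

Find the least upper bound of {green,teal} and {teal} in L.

Under ⊆, join is union: {green,teal} ∪ {teal} = {green,teal}.

{green,teal}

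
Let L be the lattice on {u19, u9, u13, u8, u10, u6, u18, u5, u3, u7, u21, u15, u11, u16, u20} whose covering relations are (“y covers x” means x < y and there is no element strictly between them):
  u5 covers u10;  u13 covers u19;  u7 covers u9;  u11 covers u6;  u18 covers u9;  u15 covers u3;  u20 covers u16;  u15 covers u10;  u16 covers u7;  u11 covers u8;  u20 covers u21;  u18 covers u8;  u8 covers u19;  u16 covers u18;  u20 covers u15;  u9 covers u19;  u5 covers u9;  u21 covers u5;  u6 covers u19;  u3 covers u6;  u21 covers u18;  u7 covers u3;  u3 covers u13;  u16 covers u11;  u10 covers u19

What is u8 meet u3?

u19

Common lower bounds of {u8, u3}: u19.
The greatest among these is u19.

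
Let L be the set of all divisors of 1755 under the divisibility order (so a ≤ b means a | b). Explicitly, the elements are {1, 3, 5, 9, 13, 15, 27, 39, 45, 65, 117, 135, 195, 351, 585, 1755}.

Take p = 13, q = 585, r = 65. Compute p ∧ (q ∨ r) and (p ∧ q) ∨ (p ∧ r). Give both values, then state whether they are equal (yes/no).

13; 13; yes

q ∨ r = 585, so p ∧ (q ∨ r) = 13 ∧ 585 = 13.
p ∧ q = 13 and p ∧ r = 13, so (p ∧ q) ∨ (p ∧ r) = 13 ∨ 13 = 13.
Equal: yes.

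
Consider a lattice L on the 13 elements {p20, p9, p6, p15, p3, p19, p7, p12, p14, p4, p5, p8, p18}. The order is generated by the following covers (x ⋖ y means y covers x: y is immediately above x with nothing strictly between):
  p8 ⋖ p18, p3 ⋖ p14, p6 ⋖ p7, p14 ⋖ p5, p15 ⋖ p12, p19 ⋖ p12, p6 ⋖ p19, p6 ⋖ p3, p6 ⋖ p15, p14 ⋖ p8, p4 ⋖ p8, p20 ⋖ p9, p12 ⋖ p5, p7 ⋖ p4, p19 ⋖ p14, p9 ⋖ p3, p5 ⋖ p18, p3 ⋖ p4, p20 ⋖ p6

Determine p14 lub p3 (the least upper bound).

Common upper bounds of {p14, p3}: p14, p18, p5, p8.
The least among these is p14.

p14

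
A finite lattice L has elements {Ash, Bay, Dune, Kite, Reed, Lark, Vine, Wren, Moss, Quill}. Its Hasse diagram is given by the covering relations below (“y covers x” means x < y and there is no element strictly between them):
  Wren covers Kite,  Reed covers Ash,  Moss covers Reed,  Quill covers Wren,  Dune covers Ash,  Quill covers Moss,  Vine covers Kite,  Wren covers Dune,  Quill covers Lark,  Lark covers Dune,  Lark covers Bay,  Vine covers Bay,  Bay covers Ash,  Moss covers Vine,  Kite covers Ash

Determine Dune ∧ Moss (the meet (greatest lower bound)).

Ash

Common lower bounds of {Dune, Moss}: Ash.
The greatest among these is Ash.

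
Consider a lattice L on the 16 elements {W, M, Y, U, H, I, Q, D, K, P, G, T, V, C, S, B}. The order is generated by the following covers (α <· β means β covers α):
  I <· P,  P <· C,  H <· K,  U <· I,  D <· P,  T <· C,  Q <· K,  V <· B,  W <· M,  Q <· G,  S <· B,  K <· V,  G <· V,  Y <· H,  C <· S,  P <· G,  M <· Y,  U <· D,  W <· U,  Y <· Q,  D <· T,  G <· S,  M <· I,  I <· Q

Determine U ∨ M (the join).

Common upper bounds of {U, M}: B, C, G, I, K, P, Q, S, V.
The least among these is I.

I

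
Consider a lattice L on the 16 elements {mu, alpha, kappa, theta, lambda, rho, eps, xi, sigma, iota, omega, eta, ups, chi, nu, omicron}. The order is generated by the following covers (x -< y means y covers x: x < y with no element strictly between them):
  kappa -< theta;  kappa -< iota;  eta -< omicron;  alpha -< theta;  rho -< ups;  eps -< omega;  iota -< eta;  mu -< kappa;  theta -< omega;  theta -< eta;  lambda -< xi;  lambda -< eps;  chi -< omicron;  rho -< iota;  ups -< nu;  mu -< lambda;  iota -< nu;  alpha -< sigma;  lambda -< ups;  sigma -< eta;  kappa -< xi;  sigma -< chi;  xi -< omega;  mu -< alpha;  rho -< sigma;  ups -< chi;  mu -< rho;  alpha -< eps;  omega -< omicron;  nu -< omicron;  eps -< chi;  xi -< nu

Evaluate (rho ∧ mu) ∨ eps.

eps

rho ∧ mu = mu
mu ∨ eps = eps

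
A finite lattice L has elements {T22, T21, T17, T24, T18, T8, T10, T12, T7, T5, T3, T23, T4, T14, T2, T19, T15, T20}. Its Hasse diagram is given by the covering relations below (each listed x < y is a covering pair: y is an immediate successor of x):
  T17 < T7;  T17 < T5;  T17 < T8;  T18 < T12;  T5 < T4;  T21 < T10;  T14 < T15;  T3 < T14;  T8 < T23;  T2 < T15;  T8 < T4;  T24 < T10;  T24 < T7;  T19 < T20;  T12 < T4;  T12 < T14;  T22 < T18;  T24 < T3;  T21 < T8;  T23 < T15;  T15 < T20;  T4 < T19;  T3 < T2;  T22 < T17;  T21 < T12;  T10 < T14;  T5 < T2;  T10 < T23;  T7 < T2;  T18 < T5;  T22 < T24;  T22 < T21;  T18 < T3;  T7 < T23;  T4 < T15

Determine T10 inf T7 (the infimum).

T24

Common lower bounds of {T10, T7}: T22, T24.
The greatest among these is T24.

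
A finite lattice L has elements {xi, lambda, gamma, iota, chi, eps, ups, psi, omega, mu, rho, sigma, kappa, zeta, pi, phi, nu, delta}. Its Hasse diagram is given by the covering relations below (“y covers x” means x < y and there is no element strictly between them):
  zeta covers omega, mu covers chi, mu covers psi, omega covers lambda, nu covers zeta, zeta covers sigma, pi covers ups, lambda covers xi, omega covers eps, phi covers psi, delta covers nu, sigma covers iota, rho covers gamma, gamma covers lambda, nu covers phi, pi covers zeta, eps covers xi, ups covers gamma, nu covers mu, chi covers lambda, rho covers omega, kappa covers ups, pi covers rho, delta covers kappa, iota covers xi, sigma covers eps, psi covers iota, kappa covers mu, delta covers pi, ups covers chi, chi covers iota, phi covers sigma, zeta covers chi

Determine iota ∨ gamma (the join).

Common upper bounds of {iota, gamma}: delta, kappa, pi, ups.
The least among these is ups.

ups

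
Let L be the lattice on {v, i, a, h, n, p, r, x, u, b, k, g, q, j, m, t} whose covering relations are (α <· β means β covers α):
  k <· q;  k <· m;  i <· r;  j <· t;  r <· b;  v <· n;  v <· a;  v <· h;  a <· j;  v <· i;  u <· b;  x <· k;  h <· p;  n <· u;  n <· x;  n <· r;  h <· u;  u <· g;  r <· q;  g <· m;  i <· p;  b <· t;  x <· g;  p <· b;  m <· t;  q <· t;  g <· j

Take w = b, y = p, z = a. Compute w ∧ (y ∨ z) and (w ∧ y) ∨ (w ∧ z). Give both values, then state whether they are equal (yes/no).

b; p; no

y ∨ z = t, so w ∧ (y ∨ z) = b ∧ t = b.
w ∧ y = p and w ∧ z = v, so (w ∧ y) ∨ (w ∧ z) = p ∨ v = p.
Equal: no.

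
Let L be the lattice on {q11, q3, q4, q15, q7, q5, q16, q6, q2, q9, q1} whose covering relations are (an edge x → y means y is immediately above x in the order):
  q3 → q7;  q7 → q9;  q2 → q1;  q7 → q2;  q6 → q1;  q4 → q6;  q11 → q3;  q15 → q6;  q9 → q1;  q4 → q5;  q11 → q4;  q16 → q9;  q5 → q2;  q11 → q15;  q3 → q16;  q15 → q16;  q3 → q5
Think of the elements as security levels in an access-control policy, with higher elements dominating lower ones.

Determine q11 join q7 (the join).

q7

Common upper bounds of {q11, q7}: q1, q2, q7, q9.
The least among these is q7.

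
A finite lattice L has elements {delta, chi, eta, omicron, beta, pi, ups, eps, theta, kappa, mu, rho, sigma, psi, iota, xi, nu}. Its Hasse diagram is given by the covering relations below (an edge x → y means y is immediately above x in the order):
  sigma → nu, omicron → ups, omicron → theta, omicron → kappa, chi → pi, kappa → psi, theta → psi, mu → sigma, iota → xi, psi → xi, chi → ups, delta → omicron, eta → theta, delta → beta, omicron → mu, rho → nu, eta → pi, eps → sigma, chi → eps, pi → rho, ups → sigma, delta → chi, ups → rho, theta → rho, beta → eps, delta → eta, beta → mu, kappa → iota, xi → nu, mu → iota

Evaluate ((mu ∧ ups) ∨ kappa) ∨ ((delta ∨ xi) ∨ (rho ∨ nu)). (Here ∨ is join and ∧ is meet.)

nu

mu ∧ ups = omicron
omicron ∨ kappa = kappa
delta ∨ xi = xi
rho ∨ nu = nu
xi ∨ nu = nu
kappa ∨ nu = nu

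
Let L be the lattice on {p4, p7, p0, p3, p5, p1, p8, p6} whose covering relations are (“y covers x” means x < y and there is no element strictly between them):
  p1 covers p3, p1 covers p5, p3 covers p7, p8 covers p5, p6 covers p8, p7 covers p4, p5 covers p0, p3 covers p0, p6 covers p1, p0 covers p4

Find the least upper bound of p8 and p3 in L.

Common upper bounds of {p8, p3}: p6.
The least among these is p6.

p6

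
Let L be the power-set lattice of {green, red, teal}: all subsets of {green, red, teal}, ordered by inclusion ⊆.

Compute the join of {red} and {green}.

Under ⊆, join is union: {red} ∪ {green} = {green,red}.

{green,red}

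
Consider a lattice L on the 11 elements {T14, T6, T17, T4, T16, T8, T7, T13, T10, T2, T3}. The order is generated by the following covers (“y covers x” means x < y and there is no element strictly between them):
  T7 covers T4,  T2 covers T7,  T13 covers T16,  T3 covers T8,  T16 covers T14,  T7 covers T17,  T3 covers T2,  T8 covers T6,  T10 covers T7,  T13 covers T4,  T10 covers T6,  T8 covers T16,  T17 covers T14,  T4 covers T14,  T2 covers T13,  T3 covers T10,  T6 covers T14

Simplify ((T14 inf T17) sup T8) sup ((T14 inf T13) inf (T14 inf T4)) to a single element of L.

T14 ∧ T17 = T14
T14 ∨ T8 = T8
T14 ∧ T13 = T14
T14 ∧ T4 = T14
T14 ∧ T14 = T14
T8 ∨ T14 = T8

T8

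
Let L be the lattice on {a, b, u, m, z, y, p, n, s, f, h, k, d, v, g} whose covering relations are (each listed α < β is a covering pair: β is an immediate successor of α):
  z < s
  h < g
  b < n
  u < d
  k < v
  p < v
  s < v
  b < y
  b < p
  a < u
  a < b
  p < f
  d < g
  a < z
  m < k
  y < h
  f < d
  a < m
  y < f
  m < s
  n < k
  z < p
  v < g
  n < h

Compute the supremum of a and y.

Common upper bounds of {a, y}: d, f, g, h, y.
The least among these is y.

y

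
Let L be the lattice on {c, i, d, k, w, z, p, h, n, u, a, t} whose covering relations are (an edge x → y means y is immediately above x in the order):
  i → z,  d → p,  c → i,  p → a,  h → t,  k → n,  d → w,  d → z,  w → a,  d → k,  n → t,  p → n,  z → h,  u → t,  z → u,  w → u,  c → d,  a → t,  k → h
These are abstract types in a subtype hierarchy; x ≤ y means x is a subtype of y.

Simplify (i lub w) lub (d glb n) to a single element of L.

i ∨ w = u
d ∧ n = d
u ∨ d = u

u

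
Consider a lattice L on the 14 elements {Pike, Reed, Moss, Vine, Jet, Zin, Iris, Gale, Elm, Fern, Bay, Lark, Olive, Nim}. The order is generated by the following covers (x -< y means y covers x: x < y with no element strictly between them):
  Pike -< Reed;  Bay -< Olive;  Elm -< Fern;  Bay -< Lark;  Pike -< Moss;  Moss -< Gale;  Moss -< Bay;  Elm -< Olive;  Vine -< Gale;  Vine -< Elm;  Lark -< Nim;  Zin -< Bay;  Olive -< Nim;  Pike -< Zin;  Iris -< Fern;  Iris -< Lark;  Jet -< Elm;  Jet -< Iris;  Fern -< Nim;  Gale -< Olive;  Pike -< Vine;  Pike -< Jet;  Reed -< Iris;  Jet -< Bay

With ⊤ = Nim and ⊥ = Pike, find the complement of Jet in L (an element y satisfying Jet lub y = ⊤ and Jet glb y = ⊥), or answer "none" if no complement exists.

For every candidate y, either Jet ∨ y ≠ Nim or Jet ∧ y ≠ Pike; no complement exists.

none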